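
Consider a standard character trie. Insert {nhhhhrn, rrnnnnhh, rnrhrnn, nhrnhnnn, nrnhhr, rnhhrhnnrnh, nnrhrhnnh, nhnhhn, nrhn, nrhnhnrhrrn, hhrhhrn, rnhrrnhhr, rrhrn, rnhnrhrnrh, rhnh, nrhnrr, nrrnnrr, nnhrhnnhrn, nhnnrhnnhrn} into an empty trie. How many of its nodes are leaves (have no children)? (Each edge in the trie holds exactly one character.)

A leaf is a node with no children — equivalently, the end of a word that is not a proper prefix of any other stored word.
Those words: "hhrhhrn", "nhhhhrn", "nhnhhn", "nhnnrhnnhrn", "nhrnhnnn", "nnhrhnnhrn", "nnrhrhnnh", "nrhnhnrhrrn", "nrhnrr", "nrnhhr", "nrrnnrr", "rhnh", "rnhhrhnnrnh", "rnhnrhrnrh", "rnhrrnhhr", "rnrhrnn", "rrhrn", "rrnnnnhh"
Leaf count: 18

18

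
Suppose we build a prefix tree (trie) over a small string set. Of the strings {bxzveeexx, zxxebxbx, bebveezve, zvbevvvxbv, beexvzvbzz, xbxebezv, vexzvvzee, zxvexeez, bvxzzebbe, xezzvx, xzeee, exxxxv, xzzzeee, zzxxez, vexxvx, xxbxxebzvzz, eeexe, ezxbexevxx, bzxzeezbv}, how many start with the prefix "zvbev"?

1

Walk to "zvbev"; the words in its subtree are exactly those with that prefix.
Matches: "zvbevvvxbv"
Count: 1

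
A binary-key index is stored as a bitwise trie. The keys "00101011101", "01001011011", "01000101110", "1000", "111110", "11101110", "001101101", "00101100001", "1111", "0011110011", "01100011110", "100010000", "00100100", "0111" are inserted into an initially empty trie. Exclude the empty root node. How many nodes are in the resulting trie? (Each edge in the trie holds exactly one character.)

79

Trace insertions, counting only characters that open a new branch:
  "00101011101" → 11 new (0, 0, 1, 0, 1, 0, 1, 1, 1, 0, 1)
  "01001011011" → prefix "0" already present; 10 new (1, 0, 0, 1, 0, 1, 1, 0, 1, 1)
  "01000101110" → prefix "0100" already present; 7 new (0, 1, 0, 1, 1, 1, 0)
  "1000" → 4 new (1, 0, 0, 0)
  "111110" → prefix "1" already present; 5 new (1, 1, 1, 1, 0)
  "11101110" → prefix "111" already present; 5 new (0, 1, 1, 1, 0)
  "001101101" → prefix "001" already present; 6 new (1, 0, 1, 1, 0, 1)
  "00101100001" → prefix "00101" already present; 6 new (1, 0, 0, 0, 0, 1)
  "1111" → prefix "1111" already present; 0 new (none)
  "0011110011" → prefix "0011" already present; 6 new (1, 1, 0, 0, 1, 1)
  "01100011110" → prefix "01" already present; 9 new (1, 0, 0, 0, 1, 1, 1, 1, 0)
  "100010000" → prefix "1000" already present; 5 new (1, 0, 0, 0, 0)
  "00100100" → prefix "0010" already present; 4 new (0, 1, 0, 0)
  "0111" → prefix "011" already present; 1 new (1)
Total nodes = 11 + 10 + 7 + 4 + 5 + 5 + 6 + 6 + 0 + 6 + 9 + 5 + 4 + 1 = 79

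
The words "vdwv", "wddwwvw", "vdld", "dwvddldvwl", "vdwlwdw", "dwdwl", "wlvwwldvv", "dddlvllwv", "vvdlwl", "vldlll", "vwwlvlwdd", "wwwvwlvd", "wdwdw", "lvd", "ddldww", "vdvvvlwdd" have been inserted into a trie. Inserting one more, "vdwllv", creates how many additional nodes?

2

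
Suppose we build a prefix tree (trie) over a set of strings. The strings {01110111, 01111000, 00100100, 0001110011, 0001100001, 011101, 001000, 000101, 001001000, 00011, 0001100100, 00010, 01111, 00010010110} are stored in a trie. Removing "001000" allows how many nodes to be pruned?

1

Walk "001000" from the leaf back toward the root, removing each node that no remaining word uses.
The suffix "0" (1 node) is used only by "001000"; the node for "00100" still has the child "1", so pruning stops there.
Nodes removed: 1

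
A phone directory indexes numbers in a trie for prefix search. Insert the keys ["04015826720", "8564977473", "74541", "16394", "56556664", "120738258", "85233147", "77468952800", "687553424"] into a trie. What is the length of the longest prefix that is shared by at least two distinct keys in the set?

2

Look for the deepest trie node that still has at least two words in its subtree.
e.g. "85233147" and "8564977473" share the prefix "85" of length 2; no pair shares a longer one.
Longest shared-prefix length: 2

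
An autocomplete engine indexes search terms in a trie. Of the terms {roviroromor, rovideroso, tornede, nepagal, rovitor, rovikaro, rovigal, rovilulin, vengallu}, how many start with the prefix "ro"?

6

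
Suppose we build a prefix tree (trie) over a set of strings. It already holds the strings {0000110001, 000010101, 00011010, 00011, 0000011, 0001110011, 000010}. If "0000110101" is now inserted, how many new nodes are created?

"0000110" is already a path in the trie; the remaining "101" must be added.
New nodes needed: |"0000110101"| − 7 = 10 − 7 = 3.

3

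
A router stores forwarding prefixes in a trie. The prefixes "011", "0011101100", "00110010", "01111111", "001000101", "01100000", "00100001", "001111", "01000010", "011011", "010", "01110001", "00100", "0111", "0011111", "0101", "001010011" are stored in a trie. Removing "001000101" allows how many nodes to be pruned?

3

A node on "001000101"'s path can go only if nothing else ends at it or branches off below it.
The suffix "101" (3 nodes) is used only by "001000101"; the node for "001000" still has the child "0", so pruning stops there.
Nodes removed: 3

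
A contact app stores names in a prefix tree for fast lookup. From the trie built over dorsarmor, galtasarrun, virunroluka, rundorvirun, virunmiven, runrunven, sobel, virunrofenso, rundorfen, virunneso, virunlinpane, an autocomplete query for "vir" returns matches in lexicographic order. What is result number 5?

Words with prefix "vir", in lexicographic order: "virunlinpane", "virunmiven", "virunneso", "virunrofenso", "virunroluka"
The 5th is virunroluka.

virunroluka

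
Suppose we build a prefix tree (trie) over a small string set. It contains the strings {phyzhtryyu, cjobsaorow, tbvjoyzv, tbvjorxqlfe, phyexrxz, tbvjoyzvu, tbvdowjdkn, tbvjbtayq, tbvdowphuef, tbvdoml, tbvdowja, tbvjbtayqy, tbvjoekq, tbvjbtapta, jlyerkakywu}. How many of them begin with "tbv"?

11

Filter for entries beginning with "tbv":
Matches: "tbvdoml", "tbvdowja", "tbvdowjdkn", "tbvdowphuef", "tbvjbtapta", "tbvjbtayq", "tbvjbtayqy", "tbvjoekq", "tbvjorxqlfe", "tbvjoyzv", "tbvjoyzvu"
Count: 11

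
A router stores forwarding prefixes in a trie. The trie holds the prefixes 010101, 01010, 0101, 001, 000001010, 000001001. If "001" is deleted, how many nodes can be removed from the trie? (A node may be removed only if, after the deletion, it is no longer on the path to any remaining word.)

1

A node on "001"'s path can go only if nothing else ends at it or branches off below it.
The suffix "1" (1 node) is used only by "001"; the node for "00" still has the child "0", so pruning stops there.
Nodes removed: 1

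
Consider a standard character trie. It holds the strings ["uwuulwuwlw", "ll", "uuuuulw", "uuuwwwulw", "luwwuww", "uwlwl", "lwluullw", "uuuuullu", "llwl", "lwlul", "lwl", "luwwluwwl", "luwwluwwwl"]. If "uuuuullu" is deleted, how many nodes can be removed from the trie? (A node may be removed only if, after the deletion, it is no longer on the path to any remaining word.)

After clearing the end-marker at "uuuuullu", prune upward until reaching a node still needed by another word.
The suffix "lu" (2 nodes) is used only by "uuuuullu"; the node for "uuuuul" still has the child "w", so pruning stops there.
Nodes removed: 2

2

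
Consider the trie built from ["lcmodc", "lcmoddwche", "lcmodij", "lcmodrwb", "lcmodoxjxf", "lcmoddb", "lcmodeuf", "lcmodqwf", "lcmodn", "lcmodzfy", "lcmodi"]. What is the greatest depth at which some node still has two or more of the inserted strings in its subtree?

6

Equivalently: take the maximum, over all pairs, of their longest common prefix length.
"lcmoddb" and "lcmoddwche" agree on "lcmodd" (6 characters) before diverging; nothing deeper is shared.
Longest shared-prefix length: 6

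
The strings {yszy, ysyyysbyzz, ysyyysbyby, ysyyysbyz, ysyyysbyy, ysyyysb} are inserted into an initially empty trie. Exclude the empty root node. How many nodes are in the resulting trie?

15

Trie structure (* marks end of a word):
(root)
└─ y
   └─ s
      ├─ y
      │  └─ y
      │     └─ y
      │        └─ s
      │           └─ b *
      │              └─ y
      │                 ├─ b
      │                 │  └─ y *
      │                 ├─ y *
      │                 └─ z *
      │                    └─ z *
      └─ z
         └─ y *
Counting every labelled node above: 15.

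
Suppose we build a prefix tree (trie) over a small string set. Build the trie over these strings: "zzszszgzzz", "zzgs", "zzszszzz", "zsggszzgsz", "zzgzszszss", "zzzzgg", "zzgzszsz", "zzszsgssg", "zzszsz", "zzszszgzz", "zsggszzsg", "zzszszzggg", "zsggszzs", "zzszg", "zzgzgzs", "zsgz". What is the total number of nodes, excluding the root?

48

Count nodes per top-level branch (shared prefixes stored once):
  'z'-branch (zsggszzgsz, zsggszzs, zsggszzsg, zsgz, zzgs, zzgzgzs, zzgzszsz, zzgzszszss, zzszg, zzszsgssg, zzszsz, zzszszgzz, zzszszgzzz, zzszszzggg, zzszszzz, zzzzgg): 48 nodes
Sum: 48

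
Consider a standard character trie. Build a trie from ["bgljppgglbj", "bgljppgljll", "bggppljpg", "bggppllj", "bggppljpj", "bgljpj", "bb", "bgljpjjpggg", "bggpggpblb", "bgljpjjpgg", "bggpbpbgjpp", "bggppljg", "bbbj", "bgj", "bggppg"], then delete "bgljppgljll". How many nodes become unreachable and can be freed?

A node on "bgljppgljll"'s path can go only if nothing else ends at it or branches off below it.
The suffix "ljll" (4 nodes) is used only by "bgljppgljll"; the node for "bgljppg" still has the child "g", so pruning stops there.
Nodes removed: 4

4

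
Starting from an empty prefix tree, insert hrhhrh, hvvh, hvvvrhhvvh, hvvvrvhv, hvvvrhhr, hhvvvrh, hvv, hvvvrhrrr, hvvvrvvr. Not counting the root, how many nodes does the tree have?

Count nodes per top-level branch (shared prefixes stored once):
  'h'-branch (hhvvvrh, hrhhrh, hvv, hvvh, hvvvrhhr, hvvvrhhvvh, hvvvrhrrr, hvvvrvhv, hvvvrvvr): 31 nodes
Sum: 31

31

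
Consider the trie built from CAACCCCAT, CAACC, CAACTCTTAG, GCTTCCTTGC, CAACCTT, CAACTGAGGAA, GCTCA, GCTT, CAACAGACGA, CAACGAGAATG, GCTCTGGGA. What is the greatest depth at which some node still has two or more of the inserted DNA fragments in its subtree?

5

Look for the deepest trie node that still has at least two words in its subtree.
"CAACC" and "CAACCCCAT" agree on "CAACC" (5 characters) before diverging; nothing deeper is shared.
Longest shared-prefix length: 5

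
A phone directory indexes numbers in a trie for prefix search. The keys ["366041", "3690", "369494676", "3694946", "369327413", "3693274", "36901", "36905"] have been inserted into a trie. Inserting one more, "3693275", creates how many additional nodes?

The longest prefix of "3693275" already in the trie is "369327" (length 6).
Each of the 1 remaining characters creates one node.

1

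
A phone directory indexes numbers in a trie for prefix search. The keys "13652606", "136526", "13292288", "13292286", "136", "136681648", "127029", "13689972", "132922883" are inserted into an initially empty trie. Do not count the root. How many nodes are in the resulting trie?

32

Trace insertions, counting only characters that open a new branch:
  "13652606" → 8 new (1, 3, 6, 5, 2, 6, 0, 6)
  "136526" → prefix "136526" already present; 0 new (none)
  "13292288" → prefix "13" already present; 6 new (2, 9, 2, 2, 8, 8)
  "13292286" → prefix "1329228" already present; 1 new (6)
  "136" → prefix "136" already present; 0 new (none)
  "136681648" → prefix "136" already present; 6 new (6, 8, 1, 6, 4, 8)
  "127029" → prefix "1" already present; 5 new (2, 7, 0, 2, 9)
  "13689972" → prefix "136" already present; 5 new (8, 9, 9, 7, 2)
  "132922883" → prefix "13292288" already present; 1 new (3)
Total nodes = 8 + 0 + 6 + 1 + 0 + 6 + 5 + 5 + 1 = 32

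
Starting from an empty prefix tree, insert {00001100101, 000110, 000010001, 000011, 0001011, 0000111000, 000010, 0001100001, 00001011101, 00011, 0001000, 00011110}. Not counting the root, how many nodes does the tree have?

Trie structure (* marks end of a word):
(root)
└─ 0
   └─ 0
      └─ 0
         ├─ 0
         │  └─ 1
         │     ├─ 0 *
         │     │  ├─ 0
         │     │  │  └─ 0
         │     │  │     └─ 1 *
         │     │  └─ 1
         │     │     └─ 1
         │     │        └─ 1
         │     │           └─ 0
         │     │              └─ 1 *
         │     └─ 1 *
         │        ├─ 0
         │        │  └─ 0
         │        │     └─ 1
         │        │        └─ 0
         │        │           └─ 1 *
         │        └─ 1
         │           └─ 0
         │              └─ 0
         │                 └─ 0 *
         └─ 1
            ├─ 0
            │  ├─ 0
            │  │  └─ 0 *
            │  └─ 1
            │     └─ 1 *
            └─ 1 *
               ├─ 0 *
               │  └─ 0
               │     └─ 0
               │        └─ 0
               │           └─ 1 *
               └─ 1
                  └─ 1
                     └─ 0 *
Counting every labelled node above: 39.

39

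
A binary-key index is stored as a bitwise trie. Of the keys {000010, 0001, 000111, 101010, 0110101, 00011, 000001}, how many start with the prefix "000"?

5

Filter for entries beginning with "000":
Matches: "000001", "000010", "0001", "00011", "000111"
Count: 5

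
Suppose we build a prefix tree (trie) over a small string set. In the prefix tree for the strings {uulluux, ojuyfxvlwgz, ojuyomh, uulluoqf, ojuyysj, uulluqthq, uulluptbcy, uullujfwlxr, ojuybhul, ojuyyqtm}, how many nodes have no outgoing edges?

10

A leaf is a node with no children — equivalently, the end of a word that is not a proper prefix of any other stored word.
Those words: "ojuybhul", "ojuyfxvlwgz", "ojuyomh", "ojuyyqtm", "ojuyysj", "uullujfwlxr", "uulluoqf", "uulluptbcy", "uulluqthq", "uulluux"
Leaf count: 10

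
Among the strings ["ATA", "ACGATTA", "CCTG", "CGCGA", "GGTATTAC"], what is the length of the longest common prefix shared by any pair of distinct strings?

1

Equivalently: take the maximum, over all pairs, of their longest common prefix length.
e.g. "ACGATTA" and "ATA" share the prefix "A" of length 1; no pair shares a longer one.
Longest shared-prefix length: 1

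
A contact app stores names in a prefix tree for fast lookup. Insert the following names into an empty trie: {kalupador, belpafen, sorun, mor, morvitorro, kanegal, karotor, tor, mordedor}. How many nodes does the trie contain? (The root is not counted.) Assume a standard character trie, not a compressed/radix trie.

For each word, the new-node count is its length minus the longest prefix already in the trie:
  "kalupador" → 9 new (k, a, l, u, p, a, d, o, r)
  "belpafen" → 8 new (b, e, l, p, a, f, e, n)
  "sorun" → 5 new (s, o, r, u, n)
  "mor" → 3 new (m, o, r)
  "morvitorro" → prefix "mor" already present; 7 new (v, i, t, o, r, r, o)
  "kanegal" → prefix "ka" already present; 5 new (n, e, g, a, l)
  "karotor" → prefix "ka" already present; 5 new (r, o, t, o, r)
  "tor" → 3 new (t, o, r)
  "mordedor" → prefix "mor" already present; 5 new (d, e, d, o, r)
Total nodes = 9 + 8 + 5 + 3 + 7 + 5 + 5 + 3 + 5 = 50

50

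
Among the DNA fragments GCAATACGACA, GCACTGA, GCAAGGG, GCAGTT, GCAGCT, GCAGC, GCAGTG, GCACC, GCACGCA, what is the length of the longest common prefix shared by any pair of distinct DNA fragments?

5

The deepest shared node is where two words last agree before diverging.
e.g. "GCAGC" and "GCAGCT" share the prefix "GCAGC" of length 5; no pair shares a longer one.
Longest shared-prefix length: 5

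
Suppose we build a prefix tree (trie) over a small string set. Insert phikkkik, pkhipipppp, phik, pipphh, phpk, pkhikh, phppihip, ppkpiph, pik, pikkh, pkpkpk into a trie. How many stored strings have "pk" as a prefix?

Filter for entries beginning with "pk":
Matches: "pkhikh", "pkhipipppp", "pkpkpk"
Count: 3

3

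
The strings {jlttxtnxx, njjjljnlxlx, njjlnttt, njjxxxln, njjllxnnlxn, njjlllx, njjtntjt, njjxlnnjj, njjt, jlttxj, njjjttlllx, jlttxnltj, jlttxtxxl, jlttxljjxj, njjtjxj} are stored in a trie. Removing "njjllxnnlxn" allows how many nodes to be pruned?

6

Walk "njjllxnnlxn" from the leaf back toward the root, removing each node that no remaining word uses.
The suffix "xnnlxn" (6 nodes) is used only by "njjllxnnlxn"; the node for "njjll" still has the child "l", so pruning stops there.
Nodes removed: 6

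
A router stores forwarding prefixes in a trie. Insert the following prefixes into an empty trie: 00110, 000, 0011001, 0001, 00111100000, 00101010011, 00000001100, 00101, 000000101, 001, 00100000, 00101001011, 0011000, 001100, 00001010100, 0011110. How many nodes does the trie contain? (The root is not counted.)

52

Trace insertions, counting only characters that open a new branch:
  "00110" → 5 new (0, 0, 1, 1, 0)
  "000" → prefix "00" already present; 1 new (0)
  "0011001" → prefix "00110" already present; 2 new (0, 1)
  "0001" → prefix "000" already present; 1 new (1)
  "00111100000" → prefix "0011" already present; 7 new (1, 1, 0, 0, 0, 0, 0)
  "00101010011" → prefix "001" already present; 8 new (0, 1, 0, 1, 0, 0, 1, 1)
  "00000001100" → prefix "000" already present; 8 new (0, 0, 0, 0, 1, 1, 0, 0)
  "00101" → prefix "00101" already present; 0 new (none)
  "000000101" → prefix "000000" already present; 3 new (1, 0, 1)
  "001" → prefix "001" already present; 0 new (none)
  "00100000" → prefix "0010" already present; 4 new (0, 0, 0, 0)
  "00101001011" → prefix "001010" already present; 5 new (0, 1, 0, 1, 1)
  "0011000" → prefix "001100" already present; 1 new (0)
  "001100" → prefix "001100" already present; 0 new (none)
  "00001010100" → prefix "0000" already present; 7 new (1, 0, 1, 0, 1, 0, 0)
  "0011110" → prefix "0011110" already present; 0 new (none)
Total nodes = 5 + 1 + 2 + 1 + 7 + 8 + 8 + 0 + 3 + 0 + 4 + 5 + 1 + 0 + 7 + 0 = 52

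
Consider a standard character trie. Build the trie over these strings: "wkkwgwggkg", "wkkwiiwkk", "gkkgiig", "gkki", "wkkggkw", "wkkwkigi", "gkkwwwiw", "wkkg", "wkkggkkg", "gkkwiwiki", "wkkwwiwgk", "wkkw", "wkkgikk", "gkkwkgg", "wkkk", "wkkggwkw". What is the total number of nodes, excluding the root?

58

Trace insertions, counting only characters that open a new branch:
  "wkkwgwggkg" → 10 new (w, k, k, w, g, w, g, g, k, g)
  "wkkwiiwkk" → prefix "wkkw" already present; 5 new (i, i, w, k, k)
  "gkkgiig" → 7 new (g, k, k, g, i, i, g)
  "gkki" → prefix "gkk" already present; 1 new (i)
  "wkkggkw" → prefix "wkk" already present; 4 new (g, g, k, w)
  "wkkwkigi" → prefix "wkkw" already present; 4 new (k, i, g, i)
  "gkkwwwiw" → prefix "gkk" already present; 5 new (w, w, w, i, w)
  "wkkg" → prefix "wkkg" already present; 0 new (none)
  "wkkggkkg" → prefix "wkkggk" already present; 2 new (k, g)
  "gkkwiwiki" → prefix "gkkw" already present; 5 new (i, w, i, k, i)
  "wkkwwiwgk" → prefix "wkkw" already present; 5 new (w, i, w, g, k)
  "wkkw" → prefix "wkkw" already present; 0 new (none)
  "wkkgikk" → prefix "wkkg" already present; 3 new (i, k, k)
  "gkkwkgg" → prefix "gkkw" already present; 3 new (k, g, g)
  "wkkk" → prefix "wkk" already present; 1 new (k)
  "wkkggwkw" → prefix "wkkgg" already present; 3 new (w, k, w)
Total nodes = 10 + 5 + 7 + 1 + 4 + 4 + 5 + 0 + 2 + 5 + 5 + 0 + 3 + 3 + 1 + 3 = 58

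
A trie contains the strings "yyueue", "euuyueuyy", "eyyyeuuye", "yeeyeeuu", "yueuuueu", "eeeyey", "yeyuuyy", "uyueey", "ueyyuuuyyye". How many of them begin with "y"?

Walk to "y"; the words in its subtree are exactly those with that prefix.
Matches: "yeeyeeuu", "yeyuuyy", "yueuuueu", "yyueue"
Count: 4

4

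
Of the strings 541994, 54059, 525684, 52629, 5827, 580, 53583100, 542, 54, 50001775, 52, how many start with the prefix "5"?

11

Filter for entries beginning with "5":
Words under "5": 50001775, 52, 525684, 52629, 53583100, 54, 54059, 541994, 542, 580, 5827
Count: 11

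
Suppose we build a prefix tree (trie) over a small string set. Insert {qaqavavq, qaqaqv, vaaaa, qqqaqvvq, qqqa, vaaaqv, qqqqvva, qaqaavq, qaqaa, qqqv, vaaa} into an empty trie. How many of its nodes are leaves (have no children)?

8

Leaves are exactly the stored words that no other stored word extends.
Those words: "qaqaavq", "qaqaqv", "qaqavavq", "qqqaqvvq", "qqqqvva", "qqqv", "vaaaa", "vaaaqv"
Leaf count: 8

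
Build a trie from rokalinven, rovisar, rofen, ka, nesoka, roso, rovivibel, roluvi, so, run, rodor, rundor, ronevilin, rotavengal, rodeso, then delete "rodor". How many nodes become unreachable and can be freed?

2

Walk "rodor" from the leaf back toward the root, removing each node that no remaining word uses.
The suffix "or" (2 nodes) is used only by "rodor"; the node for "rod" still has the child "e", so pruning stops there.
Nodes removed: 2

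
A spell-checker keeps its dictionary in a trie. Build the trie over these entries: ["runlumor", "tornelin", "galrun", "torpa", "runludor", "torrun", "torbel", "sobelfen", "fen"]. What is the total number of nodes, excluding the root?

44

Insert word by word; a character creates a node only if that edge doesn't already exist:
  "runlumor" → 8 new (r, u, n, l, u, m, o, r)
  "tornelin" → 8 new (t, o, r, n, e, l, i, n)
  "galrun" → 6 new (g, a, l, r, u, n)
  "torpa" → prefix "tor" already present; 2 new (p, a)
  "runludor" → prefix "runlu" already present; 3 new (d, o, r)
  "torrun" → prefix "tor" already present; 3 new (r, u, n)
  "torbel" → prefix "tor" already present; 3 new (b, e, l)
  "sobelfen" → 8 new (s, o, b, e, l, f, e, n)
  "fen" → 3 new (f, e, n)
Total nodes = 8 + 8 + 6 + 2 + 3 + 3 + 3 + 8 + 3 = 44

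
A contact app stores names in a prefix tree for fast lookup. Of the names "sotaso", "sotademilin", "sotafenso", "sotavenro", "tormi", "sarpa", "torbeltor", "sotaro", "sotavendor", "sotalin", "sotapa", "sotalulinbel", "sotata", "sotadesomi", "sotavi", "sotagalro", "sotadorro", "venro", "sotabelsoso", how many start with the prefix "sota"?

15

Walk to "sota"; the words in its subtree are exactly those with that prefix.
Words under "sota": sotabelsoso, sotademilin, sotadesomi, sotadorro, sotafenso, sotagalro, sotalin, sotalulinbel, sotapa, sotaro, sotaso, sotata, sotavendor, sotavenro, sotavi
Count: 15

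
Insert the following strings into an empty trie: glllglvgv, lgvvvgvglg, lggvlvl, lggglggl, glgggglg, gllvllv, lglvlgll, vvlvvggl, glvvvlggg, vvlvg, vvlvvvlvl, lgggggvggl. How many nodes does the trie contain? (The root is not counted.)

Trace insertions, counting only characters that open a new branch:
  "glllglvgv" → 9 new (g, l, l, l, g, l, v, g, v)
  "lgvvvgvglg" → 10 new (l, g, v, v, v, g, v, g, l, g)
  "lggvlvl" → prefix "lg" already present; 5 new (g, v, l, v, l)
  "lggglggl" → prefix "lgg" already present; 5 new (g, l, g, g, l)
  "glgggglg" → prefix "gl" already present; 6 new (g, g, g, g, l, g)
  "gllvllv" → prefix "gll" already present; 4 new (v, l, l, v)
  "lglvlgll" → prefix "lg" already present; 6 new (l, v, l, g, l, l)
  "vvlvvggl" → 8 new (v, v, l, v, v, g, g, l)
  "glvvvlggg" → prefix "gl" already present; 7 new (v, v, v, l, g, g, g)
  "vvlvg" → prefix "vvlv" already present; 1 new (g)
  "vvlvvvlvl" → prefix "vvlvv" already present; 4 new (v, l, v, l)
  "lgggggvggl" → prefix "lggg" already present; 6 new (g, g, v, g, g, l)
Total nodes = 9 + 10 + 5 + 5 + 6 + 4 + 6 + 8 + 7 + 1 + 4 + 6 = 71

71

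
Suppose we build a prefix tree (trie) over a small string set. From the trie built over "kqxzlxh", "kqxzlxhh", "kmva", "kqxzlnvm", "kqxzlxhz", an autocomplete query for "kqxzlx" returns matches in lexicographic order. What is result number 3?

Words with prefix "kqxzlx", in lexicographic order: "kqxzlxh", "kqxzlxhh", "kqxzlxhz"
The 3rd is kqxzlxhz.

kqxzlxhz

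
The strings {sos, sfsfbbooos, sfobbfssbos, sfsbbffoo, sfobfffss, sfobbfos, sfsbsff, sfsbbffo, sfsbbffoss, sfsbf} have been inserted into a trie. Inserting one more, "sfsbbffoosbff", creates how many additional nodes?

The longest prefix of "sfsbbffoosbff" already in the trie is "sfsbbffoo" (length 9).
So 13 − 9 = 4 new nodes.

4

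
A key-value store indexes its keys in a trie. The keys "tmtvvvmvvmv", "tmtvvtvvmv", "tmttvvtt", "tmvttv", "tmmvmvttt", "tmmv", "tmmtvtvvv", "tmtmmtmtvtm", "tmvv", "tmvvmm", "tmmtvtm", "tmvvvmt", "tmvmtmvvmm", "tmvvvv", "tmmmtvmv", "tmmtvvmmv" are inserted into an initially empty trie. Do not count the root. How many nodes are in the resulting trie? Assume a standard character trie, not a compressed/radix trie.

70

Insert word by word; a character creates a node only if that edge doesn't already exist:
  "tmtvvvmvvmv" → 11 new (t, m, t, v, v, v, m, v, v, m, v)
  "tmtvvtvvmv" → prefix "tmtvv" already present; 5 new (t, v, v, m, v)
  "tmttvvtt" → prefix "tmt" already present; 5 new (t, v, v, t, t)
  "tmvttv" → prefix "tm" already present; 4 new (v, t, t, v)
  "tmmvmvttt" → prefix "tm" already present; 7 new (m, v, m, v, t, t, t)
  "tmmv" → prefix "tmmv" already present; 0 new (none)
  "tmmtvtvvv" → prefix "tmm" already present; 6 new (t, v, t, v, v, v)
  "tmtmmtmtvtm" → prefix "tmt" already present; 8 new (m, m, t, m, t, v, t, m)
  "tmvv" → prefix "tmv" already present; 1 new (v)
  "tmvvmm" → prefix "tmvv" already present; 2 new (m, m)
  "tmmtvtm" → prefix "tmmtvt" already present; 1 new (m)
  "tmvvvmt" → prefix "tmvv" already present; 3 new (v, m, t)
  "tmvmtmvvmm" → prefix "tmv" already present; 7 new (m, t, m, v, v, m, m)
  "tmvvvv" → prefix "tmvvv" already present; 1 new (v)
  "tmmmtvmv" → prefix "tmm" already present; 5 new (m, t, v, m, v)
  "tmmtvvmmv" → prefix "tmmtv" already present; 4 new (v, m, m, v)
Total nodes = 11 + 5 + 5 + 4 + 7 + 0 + 6 + 8 + 1 + 2 + 1 + 3 + 7 + 1 + 5 + 4 = 70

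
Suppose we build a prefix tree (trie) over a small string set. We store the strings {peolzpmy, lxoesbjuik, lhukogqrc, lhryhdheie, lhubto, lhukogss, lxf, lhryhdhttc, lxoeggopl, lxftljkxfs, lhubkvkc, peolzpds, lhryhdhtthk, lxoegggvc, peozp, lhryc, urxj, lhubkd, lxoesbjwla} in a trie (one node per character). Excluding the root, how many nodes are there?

For each word, the new-node count is its length minus the longest prefix already in the trie:
  "peolzpmy" → 8 new (p, e, o, l, z, p, m, y)
  "lxoesbjuik" → 10 new (l, x, o, e, s, b, j, u, i, k)
  "lhukogqrc" → prefix "l" already present; 8 new (h, u, k, o, g, q, r, c)
  "lhryhdheie" → prefix "lh" already present; 8 new (r, y, h, d, h, e, i, e)
  "lhubto" → prefix "lhu" already present; 3 new (b, t, o)
  "lhukogss" → prefix "lhukog" already present; 2 new (s, s)
  "lxf" → prefix "lx" already present; 1 new (f)
  "lhryhdhttc" → prefix "lhryhdh" already present; 3 new (t, t, c)
  "lxoeggopl" → prefix "lxoe" already present; 5 new (g, g, o, p, l)
  "lxftljkxfs" → prefix "lxf" already present; 7 new (t, l, j, k, x, f, s)
  "lhubkvkc" → prefix "lhub" already present; 4 new (k, v, k, c)
  "peolzpds" → prefix "peolzp" already present; 2 new (d, s)
  "lhryhdhtthk" → prefix "lhryhdhtt" already present; 2 new (h, k)
  "lxoegggvc" → prefix "lxoegg" already present; 3 new (g, v, c)
  "peozp" → prefix "peo" already present; 2 new (z, p)
  "lhryc" → prefix "lhry" already present; 1 new (c)
  "urxj" → 4 new (u, r, x, j)
  "lhubkd" → prefix "lhubk" already present; 1 new (d)
  "lxoesbjwla" → prefix "lxoesbj" already present; 3 new (w, l, a)
Total nodes = 8 + 10 + 8 + 8 + 3 + 2 + 1 + 3 + 5 + 7 + 4 + 2 + 2 + 3 + 2 + 1 + 4 + 1 + 3 = 77

77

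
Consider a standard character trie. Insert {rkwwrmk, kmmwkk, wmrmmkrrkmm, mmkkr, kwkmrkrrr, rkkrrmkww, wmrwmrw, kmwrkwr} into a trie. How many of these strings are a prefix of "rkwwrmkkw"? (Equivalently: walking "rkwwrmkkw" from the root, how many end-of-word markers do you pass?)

1

Walk "rkwwrmkkw" from the root; an end-of-word marker is hit whenever a stored word is a prefix of "rkwwrmkkw".
Prefixes of the query that are stored words: "rkwwrmk"
Count: 1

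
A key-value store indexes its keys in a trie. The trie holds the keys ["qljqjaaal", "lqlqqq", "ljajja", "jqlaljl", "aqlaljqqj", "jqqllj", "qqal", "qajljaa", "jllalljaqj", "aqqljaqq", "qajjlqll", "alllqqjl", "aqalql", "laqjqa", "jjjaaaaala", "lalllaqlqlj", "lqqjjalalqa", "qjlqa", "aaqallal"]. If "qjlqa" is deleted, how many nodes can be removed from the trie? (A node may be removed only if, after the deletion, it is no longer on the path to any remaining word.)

4

Walk "qjlqa" from the leaf back toward the root, removing each node that no remaining word uses.
The suffix "jlqa" (4 nodes) is used only by "qjlqa"; the node for "q" still has the child "l", so pruning stops there.
Nodes removed: 4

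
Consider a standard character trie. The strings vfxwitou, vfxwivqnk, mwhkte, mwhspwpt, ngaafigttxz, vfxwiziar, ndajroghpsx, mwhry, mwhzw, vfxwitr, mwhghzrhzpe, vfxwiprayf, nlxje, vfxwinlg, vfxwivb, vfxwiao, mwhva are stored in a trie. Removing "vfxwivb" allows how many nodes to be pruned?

A node on "vfxwivb"'s path can go only if nothing else ends at it or branches off below it.
The suffix "b" (1 node) is used only by "vfxwivb"; the node for "vfxwiv" still has the child "q", so pruning stops there.
Nodes removed: 1

1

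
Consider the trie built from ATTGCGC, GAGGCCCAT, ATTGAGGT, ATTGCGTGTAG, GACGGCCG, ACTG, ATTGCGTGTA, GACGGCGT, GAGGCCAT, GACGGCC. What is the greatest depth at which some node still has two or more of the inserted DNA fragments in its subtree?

Equivalently: take the maximum, over all pairs, of their longest common prefix length.
"ATTGCGTGTA" and "ATTGCGTGTAG" agree on "ATTGCGTGTA" (10 characters) before diverging; nothing deeper is shared.
Longest shared-prefix length: 10

10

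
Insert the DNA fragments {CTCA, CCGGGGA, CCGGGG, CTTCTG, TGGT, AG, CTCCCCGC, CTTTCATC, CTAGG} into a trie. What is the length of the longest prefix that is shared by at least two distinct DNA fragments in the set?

6

Look for the deepest trie node that still has at least two words in its subtree.
"CCGGGG" and "CCGGGGA" agree on "CCGGGG" (6 characters) before diverging; nothing deeper is shared.
Longest shared-prefix length: 6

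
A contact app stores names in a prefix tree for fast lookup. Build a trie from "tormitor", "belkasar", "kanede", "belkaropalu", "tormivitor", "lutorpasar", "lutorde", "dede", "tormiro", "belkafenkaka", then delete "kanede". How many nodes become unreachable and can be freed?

Walk "kanede" from the leaf back toward the root, removing each node that no remaining word uses.
No other word shares any prefix with "kanede", so all 6 of its nodes go.
Nodes removed: 6

6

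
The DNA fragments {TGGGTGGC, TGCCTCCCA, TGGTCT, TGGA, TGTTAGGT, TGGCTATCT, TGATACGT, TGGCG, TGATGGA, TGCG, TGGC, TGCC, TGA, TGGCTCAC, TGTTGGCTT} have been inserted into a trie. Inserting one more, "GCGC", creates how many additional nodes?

Nothing in the trie begins with "G"; the whole of "GCGC" is new.
4 − 0 = 4 new nodes.

4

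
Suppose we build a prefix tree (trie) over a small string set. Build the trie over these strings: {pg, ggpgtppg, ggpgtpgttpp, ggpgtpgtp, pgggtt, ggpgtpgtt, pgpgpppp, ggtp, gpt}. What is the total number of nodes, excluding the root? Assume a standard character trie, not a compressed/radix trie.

30

Insert word by word; a character creates a node only if that edge doesn't already exist:
  "pg" → 2 new (p, g)
  "ggpgtppg" → 8 new (g, g, p, g, t, p, p, g)
  "ggpgtpgttpp" → prefix "ggpgtp" already present; 5 new (g, t, t, p, p)
  "ggpgtpgtp" → prefix "ggpgtpgt" already present; 1 new (p)
  "pgggtt" → prefix "pg" already present; 4 new (g, g, t, t)
  "ggpgtpgtt" → prefix "ggpgtpgtt" already present; 0 new (none)
  "pgpgpppp" → prefix "pg" already present; 6 new (p, g, p, p, p, p)
  "ggtp" → prefix "gg" already present; 2 new (t, p)
  "gpt" → prefix "g" already present; 2 new (p, t)
Total nodes = 2 + 8 + 5 + 1 + 4 + 0 + 6 + 2 + 2 = 30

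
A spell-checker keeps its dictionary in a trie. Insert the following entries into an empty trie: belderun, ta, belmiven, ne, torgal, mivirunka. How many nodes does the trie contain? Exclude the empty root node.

31

Count nodes per top-level branch (shared prefixes stored once):
  'b'-branch (belderun, belmiven): 13 nodes
  'm'-branch (mivirunka): 9 nodes
  'n'-branch (ne): 2 nodes
  't'-branch (ta, torgal): 7 nodes
Sum: 31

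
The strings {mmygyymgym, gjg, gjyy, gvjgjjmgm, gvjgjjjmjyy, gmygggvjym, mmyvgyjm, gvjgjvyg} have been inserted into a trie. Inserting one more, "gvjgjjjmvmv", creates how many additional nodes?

"gvjgjjjm" is already a path in the trie; the remaining "vmv" must be added.
So 11 − 8 = 3 new nodes.

3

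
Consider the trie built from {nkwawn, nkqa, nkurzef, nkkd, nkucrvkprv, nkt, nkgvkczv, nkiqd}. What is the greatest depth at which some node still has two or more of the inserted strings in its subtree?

The deepest shared node is where two words last agree before diverging.
"nkucrvkprv" and "nkurzef" agree on "nku" (3 characters) before diverging; nothing deeper is shared.
Longest shared-prefix length: 3

3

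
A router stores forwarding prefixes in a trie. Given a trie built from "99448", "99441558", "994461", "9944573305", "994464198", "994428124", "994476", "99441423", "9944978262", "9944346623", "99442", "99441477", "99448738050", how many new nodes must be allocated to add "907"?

2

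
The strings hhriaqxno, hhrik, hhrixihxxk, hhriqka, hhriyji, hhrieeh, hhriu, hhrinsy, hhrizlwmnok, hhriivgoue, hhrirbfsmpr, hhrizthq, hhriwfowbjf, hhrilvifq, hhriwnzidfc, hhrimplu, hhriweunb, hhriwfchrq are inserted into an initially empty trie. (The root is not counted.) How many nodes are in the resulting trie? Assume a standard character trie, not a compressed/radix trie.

82

Count nodes per top-level branch (shared prefixes stored once):
  'h'-branch (hhriaqxno, hhrieeh, hhriivgoue, hhrik, hhrilvifq, hhrimplu, hhrinsy, hhriqka, hhrirbfsmpr, hhriu, hhriweunb, hhriwfchrq, hhriwfowbjf, hhriwnzidfc, hhrixihxxk, hhriyji, hhrizlwmnok, hhrizthq): 82 nodes
Sum: 82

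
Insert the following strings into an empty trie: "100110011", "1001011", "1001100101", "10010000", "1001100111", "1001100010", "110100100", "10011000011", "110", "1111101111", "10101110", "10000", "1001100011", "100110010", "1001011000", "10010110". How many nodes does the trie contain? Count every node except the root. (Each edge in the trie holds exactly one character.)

Count nodes per top-level branch (shared prefixes stored once):
  '1'-branch (10000, 10010000, 1001011, 10010110, 1001011000, 10011000011, 1001100010, 1001100011, 100110010, 1001100101, 100110011, 1001100111, 10101110, 110, 110100100, 1111101111): 52 nodes
Sum: 52

52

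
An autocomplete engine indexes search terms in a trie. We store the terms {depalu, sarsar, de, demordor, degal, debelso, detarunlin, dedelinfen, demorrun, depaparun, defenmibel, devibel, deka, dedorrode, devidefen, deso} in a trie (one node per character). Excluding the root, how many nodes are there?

Trace insertions, counting only characters that open a new branch:
  "depalu" → 6 new (d, e, p, a, l, u)
  "sarsar" → 6 new (s, a, r, s, a, r)
  "de" → prefix "de" already present; 0 new (none)
  "demordor" → prefix "de" already present; 6 new (m, o, r, d, o, r)
  "degal" → prefix "de" already present; 3 new (g, a, l)
  "debelso" → prefix "de" already present; 5 new (b, e, l, s, o)
  "detarunlin" → prefix "de" already present; 8 new (t, a, r, u, n, l, i, n)
  "dedelinfen" → prefix "de" already present; 8 new (d, e, l, i, n, f, e, n)
  "demorrun" → prefix "demor" already present; 3 new (r, u, n)
  "depaparun" → prefix "depa" already present; 5 new (p, a, r, u, n)
  "defenmibel" → prefix "de" already present; 8 new (f, e, n, m, i, b, e, l)
  "devibel" → prefix "de" already present; 5 new (v, i, b, e, l)
  "deka" → prefix "de" already present; 2 new (k, a)
  "dedorrode" → prefix "ded" already present; 6 new (o, r, r, o, d, e)
  "devidefen" → prefix "devi" already present; 5 new (d, e, f, e, n)
  "deso" → prefix "de" already present; 2 new (s, o)
Total nodes = 6 + 6 + 0 + 6 + 3 + 5 + 8 + 8 + 3 + 5 + 8 + 5 + 2 + 6 + 5 + 2 = 78

78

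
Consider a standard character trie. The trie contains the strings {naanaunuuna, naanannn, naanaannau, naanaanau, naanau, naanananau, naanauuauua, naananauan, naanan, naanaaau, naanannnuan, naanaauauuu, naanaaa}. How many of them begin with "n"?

Traverse to the node for "n", then collect every word in that subtree.
Words under "n": naanaaa, naanaaau, naanaanau, naanaannau, naanaauauuu, naanan, naanananau, naananauan, naanannn, naanannnuan, naanau, naanaunuuna, naanauuauua
Count: 13

13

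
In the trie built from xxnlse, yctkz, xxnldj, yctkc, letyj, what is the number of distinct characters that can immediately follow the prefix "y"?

1

Follow the path "y" to its node, then look at its outgoing edges.
Distinct next characters after "y": c.
That node has 1 child edge.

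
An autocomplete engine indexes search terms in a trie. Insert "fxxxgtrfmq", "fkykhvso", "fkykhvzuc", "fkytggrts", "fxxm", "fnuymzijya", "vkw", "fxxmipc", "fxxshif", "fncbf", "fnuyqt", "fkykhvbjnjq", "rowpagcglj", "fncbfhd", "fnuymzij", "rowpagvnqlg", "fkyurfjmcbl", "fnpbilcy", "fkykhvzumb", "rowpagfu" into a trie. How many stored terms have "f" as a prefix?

Filter for entries beginning with "f":
Matches: "fkykhvbjnjq", "fkykhvso", "fkykhvzuc", "fkykhvzumb", "fkytggrts", "fkyurfjmcbl", "fncbf", "fncbfhd", "fnpbilcy", "fnuymzij", "fnuymzijya", "fnuyqt", "fxxm", "fxxmipc", "fxxshif", "fxxxgtrfmq"
Count: 16

16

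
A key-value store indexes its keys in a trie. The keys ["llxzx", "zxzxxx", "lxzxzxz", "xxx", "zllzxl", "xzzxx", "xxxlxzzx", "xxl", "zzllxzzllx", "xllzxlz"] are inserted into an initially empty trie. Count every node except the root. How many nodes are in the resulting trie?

50

Count nodes per top-level branch (shared prefixes stored once):
  'l'-branch (llxzx, lxzxzxz): 11 nodes
  'x'-branch (xllzxlz, xxl, xxx, xxxlxzzx, xzzxx): 19 nodes
  'z'-branch (zllzxl, zxzxxx, zzllxzzllx): 20 nodes
Sum: 50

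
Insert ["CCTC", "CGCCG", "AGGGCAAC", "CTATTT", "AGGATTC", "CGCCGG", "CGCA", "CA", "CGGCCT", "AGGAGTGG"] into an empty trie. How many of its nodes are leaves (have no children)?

9

Leaves are exactly the stored words that no other stored word extends.
Those words: "AGGAGTGG", "AGGATTC", "AGGGCAAC", "CA", "CCTC", "CGCA", "CGCCGG", "CGGCCT", "CTATTT"
Leaf count: 9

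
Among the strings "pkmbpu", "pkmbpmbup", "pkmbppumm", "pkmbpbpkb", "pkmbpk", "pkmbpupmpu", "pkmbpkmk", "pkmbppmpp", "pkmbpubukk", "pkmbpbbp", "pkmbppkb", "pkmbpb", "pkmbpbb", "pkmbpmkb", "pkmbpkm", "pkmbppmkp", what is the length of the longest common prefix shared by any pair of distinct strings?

Look for the deepest trie node that still has at least two words in its subtree.
e.g. "pkmbpbb" and "pkmbpbbp" share the prefix "pkmbpbb" of length 7; no pair shares a longer one.
Longest shared-prefix length: 7

7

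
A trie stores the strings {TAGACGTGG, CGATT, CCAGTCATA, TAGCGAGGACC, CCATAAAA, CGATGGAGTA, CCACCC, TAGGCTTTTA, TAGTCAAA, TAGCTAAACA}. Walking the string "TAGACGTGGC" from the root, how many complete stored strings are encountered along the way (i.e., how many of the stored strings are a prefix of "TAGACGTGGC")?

1

Walk "TAGACGTGGC" from the root; an end-of-word marker is hit whenever a stored word is a prefix of "TAGACGTGGC".
Prefixes of the query that are stored words: "TAGACGTGG"
Count: 1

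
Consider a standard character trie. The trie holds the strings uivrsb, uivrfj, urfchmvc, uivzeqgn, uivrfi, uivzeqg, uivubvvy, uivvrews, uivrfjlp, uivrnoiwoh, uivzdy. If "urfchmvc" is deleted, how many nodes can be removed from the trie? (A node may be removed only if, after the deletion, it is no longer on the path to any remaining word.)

After clearing the end-marker at "urfchmvc", prune upward until reaching a node still needed by another word.
The suffix "rfchmvc" (7 nodes) is used only by "urfchmvc"; the node for "u" still has the child "i", so pruning stops there.
Nodes removed: 7

7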